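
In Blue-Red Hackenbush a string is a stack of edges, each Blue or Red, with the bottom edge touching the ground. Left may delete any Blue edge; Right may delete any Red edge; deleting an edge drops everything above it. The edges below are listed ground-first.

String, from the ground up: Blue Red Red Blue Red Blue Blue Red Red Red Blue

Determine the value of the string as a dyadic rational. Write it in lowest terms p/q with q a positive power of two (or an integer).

Build g(s[:k]) for k = 1..11, string s = Blue Red Red Blue Red Blue Blue Red Red Red Blue.
step 1: add Blue to get B; options L={ 0 } R={ — } -> 1
step 2: add Red to get BR; options L={ 0 } R={ 1 } -> 1/2
step 3: add Red to get BRR; options L={ 0 } R={ 1/2; 1 } -> 1/4
step 4: add Blue to get BRRB; options L={ 0; 1/4 } R={ 1/2; 1 } -> 3/8
step 5: add Red to get BRRBR; options L={ 0; 1/4 } R={ 3/8; 1/2; 1 } -> 5/16
step 6: add Blue to get BRRBRB; options L={ 0; 1/4; 5/16 } R={ 3/8; 1/2; 1 } -> 11/32
step 7: add Blue to get BRRBRBB; options L={ 0; 1/4; 5/16; 11/32 } R={ 3/8; 1/2; 1 } -> 23/64
step 8: add Red to get BRRBRBBR; options L={ 0; 1/4; 5/16; 11/32 } R={ 23/64; 3/8; 1/2; 1 } -> 45/128
step 9: add Red to get BRRBRBBRR; options L={ 0; 1/4; 5/16; 11/32 } R={ 45/128; 23/64; 3/8; 1/2; 1 } -> 89/256
step 10: add Red to get BRRBRBBRRR; options L={ 0; 1/4; 5/16; 11/32 } R={ 89/256; 45/128; 23/64; 3/8; 1/2; 1 } -> 177/512
step 11: add Blue to get BRRBRBBRRRB; options L={ 0; 1/4; 5/16; 11/32; 177/512 } R={ 89/256; 45/128; 23/64; 3/8; 1/2; 1 } -> 355/1024

355/1024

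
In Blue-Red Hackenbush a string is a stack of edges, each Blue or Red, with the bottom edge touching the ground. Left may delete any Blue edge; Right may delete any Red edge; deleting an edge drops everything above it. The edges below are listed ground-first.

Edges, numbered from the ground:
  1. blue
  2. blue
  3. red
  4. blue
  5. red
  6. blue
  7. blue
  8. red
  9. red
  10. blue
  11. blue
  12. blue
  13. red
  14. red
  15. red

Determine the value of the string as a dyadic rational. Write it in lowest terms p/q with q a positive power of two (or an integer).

13937/8192

Build v(s[:k]) for k = 1..15, string s = blue blue red blue red blue blue red red blue blue blue red red red.
v_1 [b]  L=[0]  R=[]  ⇒ 1
v_2 [bb]  L=[0 1]  R=[]  ⇒ 2
v_3 [bbr]  L=[0 1]  R=[2]  ⇒ 3/2
v_4 [bbrb]  L=[0 1 3/2]  R=[2]  ⇒ 7/4
v_5 [bbrbr]  L=[0 1 3/2]  R=[7/4 2]  ⇒ 13/8
v_6 [bbrbrb]  L=[0 1 3/2 13/8]  R=[7/4 2]  ⇒ 27/16
v_7 [bbrbrbb]  L=[0 1 3/2 13/8 27/16]  R=[7/4 2]  ⇒ 55/32
v_8 [bbrbrbbr]  L=[0 1 3/2 13/8 27/16]  R=[55/32 7/4 2]  ⇒ 109/64
v_9 [bbrbrbbrr]  L=[0 1 3/2 13/8 27/16]  R=[109/64 55/32 7/4 2]  ⇒ 217/128
v_10 [bbrbrbbrrb]  L=[0 1 3/2 13/8 27/16 217/128]  R=[109/64 55/32 7/4 2]  ⇒ 435/256
v_11 [bbrbrbbrrbb]  L=[0 1 3/2 13/8 27/16 217/128 435/256]  R=[109/64 55/32 7/4 2]  ⇒ 871/512
v_12 [bbrbrbbrrbbb]  L=[0 1 3/2 13/8 27/16 217/128 435/256 871/512]  R=[109/64 55/32 7/4 2]  ⇒ 1743/1024
v_13 [bbrbrbbrrbbbr]  L=[0 1 3/2 13/8 27/16 217/128 435/256 871/512]  R=[1743/1024 109/64 55/32 7/4 2]  ⇒ 3485/2048
v_14 [bbrbrbbrrbbbrr]  L=[0 1 3/2 13/8 27/16 217/128 435/256 871/512]  R=[3485/2048 1743/1024 109/64 55/32 7/4 2]  ⇒ 6969/4096
v_15 [bbrbrbbrrbbbrrr]  L=[0 1 3/2 13/8 27/16 217/128 435/256 871/512]  R=[6969/4096 3485/2048 1743/1024 109/64 55/32 7/4 2]  ⇒ 13937/8192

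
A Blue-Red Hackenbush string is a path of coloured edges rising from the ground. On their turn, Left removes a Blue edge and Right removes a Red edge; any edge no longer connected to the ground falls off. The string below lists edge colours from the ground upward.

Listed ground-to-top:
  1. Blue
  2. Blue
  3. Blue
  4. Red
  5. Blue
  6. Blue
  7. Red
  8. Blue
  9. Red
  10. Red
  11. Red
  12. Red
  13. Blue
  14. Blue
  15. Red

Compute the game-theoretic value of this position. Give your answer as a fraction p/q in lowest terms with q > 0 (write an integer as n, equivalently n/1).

11533/4096

G_1 [B]  L=[0]  R=[none]  -> 1
G_2 [BB]  L=[0, 1]  R=[none]  -> 2
G_3 [BBB]  L=[0, 1, 2]  R=[none]  -> 3
G_4 [BBBR]  L=[0, 1, 2]  R=[3]  -> 5/2
G_5 [BBBRB]  L=[0, 1, 2, 5/2]  R=[3]  -> 11/4
G_6 [BBBRBB]  L=[0, 1, 2, 5/2, 11/4]  R=[3]  -> 23/8
G_7 [BBBRBBR]  L=[0, 1, 2, 5/2, 11/4]  R=[23/8, 3]  -> 45/16
G_8 [BBBRBBRB]  L=[0, 1, 2, 5/2, 11/4, 45/16]  R=[23/8, 3]  -> 91/32
G_9 [BBBRBBRBR]  L=[0, 1, 2, 5/2, 11/4, 45/16]  R=[91/32, 23/8, 3]  -> 181/64
G_10 [BBBRBBRBRR]  L=[0, 1, 2, 5/2, 11/4, 45/16]  R=[181/64, 91/32, 23/8, 3]  -> 361/128
G_11 [BBBRBBRBRRR]  L=[0, 1, 2, 5/2, 11/4, 45/16]  R=[361/128, 181/64, 91/32, 23/8, 3]  -> 721/256
G_12 [BBBRBBRBRRRR]  L=[0, 1, 2, 5/2, 11/4, 45/16]  R=[721/256, 361/128, 181/64, 91/32, 23/8, 3]  -> 1441/512
G_13 [BBBRBBRBRRRRB]  L=[0, 1, 2, 5/2, 11/4, 45/16, 1441/512]  R=[721/256, 361/128, 181/64, 91/32, 23/8, 3]  -> 2883/1024
G_14 [BBBRBBRBRRRRBB]  L=[0, 1, 2, 5/2, 11/4, 45/16, 1441/512, 2883/1024]  R=[721/256, 361/128, 181/64, 91/32, 23/8, 3]  -> 5767/2048
G_15 [BBBRBBRBRRRRBBR]  L=[0, 1, 2, 5/2, 11/4, 45/16, 1441/512, 2883/1024]  R=[5767/2048, 721/256, 361/128, 181/64, 91/32, 23/8, 3]  -> 11533/4096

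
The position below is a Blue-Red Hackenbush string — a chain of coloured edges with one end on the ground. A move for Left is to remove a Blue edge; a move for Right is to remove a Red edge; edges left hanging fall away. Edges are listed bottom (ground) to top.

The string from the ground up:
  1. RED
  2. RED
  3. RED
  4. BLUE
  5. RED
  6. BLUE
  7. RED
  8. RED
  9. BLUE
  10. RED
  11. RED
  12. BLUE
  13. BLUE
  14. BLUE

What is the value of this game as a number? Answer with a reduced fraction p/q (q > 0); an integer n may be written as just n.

-5553/2048

Build g(s[:k]) for k = 1..14, string s = RED RED RED BLUE RED BLUE RED RED BLUE RED RED BLUE BLUE BLUE.
g(R) = { — | 0 } → -1
g(RR) = { — | -1 0 } → -2
g(RRR) = { — | -2 -1 0 } → -3
g(RRRB) = { -3 | -2 -1 0 } → -5/2
g(RRRBR) = { -3 | -5/2 -2 -1 0 } → -11/4
g(RRRBRB) = { -3 -11/4 | -5/2 -2 -1 0 } → -21/8
g(RRRBRBR) = { -3 -11/4 | -21/8 -5/2 -2 -1 0 } → -43/16
g(RRRBRBRR) = { -3 -11/4 | -43/16 -21/8 -5/2 -2 -1 0 } → -87/32
g(RRRBRBRRB) = { -3 -11/4 -87/32 | -43/16 -21/8 -5/2 -2 -1 0 } → -173/64
g(RRRBRBRRBR) = { -3 -11/4 -87/32 | -173/64 -43/16 -21/8 -5/2 -2 -1 0 } → -347/128
g(RRRBRBRRBRR) = { -3 -11/4 -87/32 | -347/128 -173/64 -43/16 -21/8 -5/2 -2 -1 0 } → -695/256
g(RRRBRBRRBRRB) = { -3 -11/4 -87/32 -695/256 | -347/128 -173/64 -43/16 -21/8 -5/2 -2 -1 0 } → -1389/512
g(RRRBRBRRBRRBB) = { -3 -11/4 -87/32 -695/256 -1389/512 | -347/128 -173/64 -43/16 -21/8 -5/2 -2 -1 0 } → -2777/1024
g(RRRBRBRRBRRBBB) = { -3 -11/4 -87/32 -695/256 -1389/512 -2777/1024 | -347/128 -173/64 -43/16 -21/8 -5/2 -2 -1 0 } → -5553/2048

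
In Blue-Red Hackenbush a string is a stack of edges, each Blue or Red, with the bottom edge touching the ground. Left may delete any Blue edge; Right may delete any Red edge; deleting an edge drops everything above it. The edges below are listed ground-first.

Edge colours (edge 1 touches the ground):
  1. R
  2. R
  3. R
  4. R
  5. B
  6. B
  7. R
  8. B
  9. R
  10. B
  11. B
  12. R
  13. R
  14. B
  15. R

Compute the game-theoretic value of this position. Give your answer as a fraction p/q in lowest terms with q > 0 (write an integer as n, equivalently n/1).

Recurse on prefixes of the 15-edge string R R R R B B R B R B B R R B R:
R: Left { ∅ }, Right { 0 } gives simplest -1
RR: Left { ∅ }, Right { -1; 0 } gives simplest -2
RRR: Left { ∅ }, Right { -2; -1; 0 } gives simplest -3
RRRR: Left { ∅ }, Right { -3; -2; -1; 0 } gives simplest -4
RRRRB: Left { -4 }, Right { -3; -2; -1; 0 } gives simplest -7/2
RRRRBB: Left { -4; -7/2 }, Right { -3; -2; -1; 0 } gives simplest -13/4
RRRRBBR: Left { -4; -7/2 }, Right { -13/4; -3; -2; -1; 0 } gives simplest -27/8
RRRRBBRB: Left { -4; -7/2; -27/8 }, Right { -13/4; -3; -2; -1; 0 } gives simplest -53/16
RRRRBBRBR: Left { -4; -7/2; -27/8 }, Right { -53/16; -13/4; -3; -2; -1; 0 } gives simplest -107/32
RRRRBBRBRB: Left { -4; -7/2; -27/8; -107/32 }, Right { -53/16; -13/4; -3; -2; -1; 0 } gives simplest -213/64
RRRRBBRBRBB: Left { -4; -7/2; -27/8; -107/32; -213/64 }, Right { -53/16; -13/4; -3; -2; -1; 0 } gives simplest -425/128
RRRRBBRBRBBR: Left { -4; -7/2; -27/8; -107/32; -213/64 }, Right { -425/128; -53/16; -13/4; -3; -2; -1; 0 } gives simplest -851/256
RRRRBBRBRBBRR: Left { -4; -7/2; -27/8; -107/32; -213/64 }, Right { -851/256; -425/128; -53/16; -13/4; -3; -2; -1; 0 } gives simplest -1703/512
RRRRBBRBRBBRRB: Left { -4; -7/2; -27/8; -107/32; -213/64; -1703/512 }, Right { -851/256; -425/128; -53/16; -13/4; -3; -2; -1; 0 } gives simplest -3405/1024
RRRRBBRBRBBRRBR: Left { -4; -7/2; -27/8; -107/32; -213/64; -1703/512 }, Right { -3405/1024; -851/256; -425/128; -53/16; -13/4; -3; -2; -1; 0 } gives simplest -6811/2048

-6811/2048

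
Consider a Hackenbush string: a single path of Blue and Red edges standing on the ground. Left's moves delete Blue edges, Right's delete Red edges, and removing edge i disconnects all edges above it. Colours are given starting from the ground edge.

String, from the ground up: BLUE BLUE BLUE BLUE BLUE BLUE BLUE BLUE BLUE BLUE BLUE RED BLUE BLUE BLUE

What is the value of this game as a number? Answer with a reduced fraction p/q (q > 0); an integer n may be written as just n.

Recurse on prefixes of the 15-edge string BLUE BLUE BLUE BLUE BLUE BLUE BLUE BLUE BLUE BLUE BLUE RED BLUE BLUE BLUE:
v(B) = { 0 | (no moves) } gives 1
v(BB) = { 0; 1 | (no moves) } gives 2
v(BBB) = { 0; 1; 2 | (no moves) } gives 3
v(BBBB) = { 0; 1; 2; 3 | (no moves) } gives 4
v(BBBBB) = { 0; 1; 2; 3; 4 | (no moves) } gives 5
v(BBBBBB) = { 0; 1; 2; 3; 4; 5 | (no moves) } gives 6
v(BBBBBBB) = { 0; 1; 2; 3; 4; 5; 6 | (no moves) } gives 7
v(BBBBBBBB) = { 0; 1; 2; 3; 4; 5; 6; 7 | (no moves) } gives 8
v(BBBBBBBBB) = { 0; 1; 2; 3; 4; 5; 6; 7; 8 | (no moves) } gives 9
v(BBBBBBBBBB) = { 0; 1; 2; 3; 4; 5; 6; 7; 8; 9 | (no moves) } gives 10
v(BBBBBBBBBBB) = { 0; 1; 2; 3; 4; 5; 6; 7; 8; 9; 10 | (no moves) } gives 11
v(BBBBBBBBBBBR) = { 0; 1; 2; 3; 4; 5; 6; 7; 8; 9; 10 | 11 } gives 21/2
v(BBBBBBBBBBBRB) = { 0; 1; 2; 3; 4; 5; 6; 7; 8; 9; 10; 21/2 | 11 } gives 43/4
v(BBBBBBBBBBBRBB) = { 0; 1; 2; 3; 4; 5; 6; 7; 8; 9; 10; 21/2; 43/4 | 11 } gives 87/8
v(BBBBBBBBBBBRBBB) = { 0; 1; 2; 3; 4; 5; 6; 7; 8; 9; 10; 21/2; 43/4; 87/8 | 11 } gives 175/16

175/16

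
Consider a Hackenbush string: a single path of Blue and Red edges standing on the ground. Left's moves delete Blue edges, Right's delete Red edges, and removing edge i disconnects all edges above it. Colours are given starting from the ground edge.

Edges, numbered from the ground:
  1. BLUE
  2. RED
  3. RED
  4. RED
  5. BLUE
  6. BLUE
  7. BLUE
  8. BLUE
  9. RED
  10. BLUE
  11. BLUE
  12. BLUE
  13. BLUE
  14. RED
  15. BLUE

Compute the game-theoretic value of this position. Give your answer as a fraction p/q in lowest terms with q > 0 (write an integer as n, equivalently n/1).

3963/16384

value(B) = { 0 |  } → 1
value(BR) = { 0 | 1 } → 1/2
value(BRR) = { 0 | 1/2, 1 } → 1/4
value(BRRR) = { 0 | 1/4, 1/2, 1 } → 1/8
value(BRRRB) = { 0, 1/8 | 1/4, 1/2, 1 } → 3/16
value(BRRRBB) = { 0, 1/8, 3/16 | 1/4, 1/2, 1 } → 7/32
value(BRRRBBB) = { 0, 1/8, 3/16, 7/32 | 1/4, 1/2, 1 } → 15/64
value(BRRRBBBB) = { 0, 1/8, 3/16, 7/32, 15/64 | 1/4, 1/2, 1 } → 31/128
value(BRRRBBBBR) = { 0, 1/8, 3/16, 7/32, 15/64 | 31/128, 1/4, 1/2, 1 } → 61/256
value(BRRRBBBBRB) = { 0, 1/8, 3/16, 7/32, 15/64, 61/256 | 31/128, 1/4, 1/2, 1 } → 123/512
value(BRRRBBBBRBB) = { 0, 1/8, 3/16, 7/32, 15/64, 61/256, 123/512 | 31/128, 1/4, 1/2, 1 } → 247/1024
value(BRRRBBBBRBBB) = { 0, 1/8, 3/16, 7/32, 15/64, 61/256, 123/512, 247/1024 | 31/128, 1/4, 1/2, 1 } → 495/2048
value(BRRRBBBBRBBBB) = { 0, 1/8, 3/16, 7/32, 15/64, 61/256, 123/512, 247/1024, 495/2048 | 31/128, 1/4, 1/2, 1 } → 991/4096
value(BRRRBBBBRBBBBR) = { 0, 1/8, 3/16, 7/32, 15/64, 61/256, 123/512, 247/1024, 495/2048 | 991/4096, 31/128, 1/4, 1/2, 1 } → 1981/8192
value(BRRRBBBBRBBBBRB) = { 0, 1/8, 3/16, 7/32, 15/64, 61/256, 123/512, 247/1024, 495/2048, 1981/8192 | 991/4096, 31/128, 1/4, 1/2, 1 } → 3963/16384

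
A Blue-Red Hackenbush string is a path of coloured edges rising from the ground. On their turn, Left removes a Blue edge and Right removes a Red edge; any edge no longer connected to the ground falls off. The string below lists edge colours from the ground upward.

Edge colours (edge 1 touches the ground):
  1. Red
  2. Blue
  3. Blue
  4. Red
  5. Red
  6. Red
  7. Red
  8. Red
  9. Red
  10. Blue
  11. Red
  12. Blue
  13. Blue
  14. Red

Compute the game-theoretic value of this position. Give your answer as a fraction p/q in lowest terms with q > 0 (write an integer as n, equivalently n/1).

edge 1 of 14 (Red): {  | 0 } = -1
edge 2 of 14 (Blue): { -1 | 0 } = -1/2
edge 3 of 14 (Blue): { -1 -1/2 | 0 } = -1/4
edge 4 of 14 (Red): { -1 -1/2 | -1/4 0 } = -3/8
edge 5 of 14 (Red): { -1 -1/2 | -3/8 -1/4 0 } = -7/16
edge 6 of 14 (Red): { -1 -1/2 | -7/16 -3/8 -1/4 0 } = -15/32
edge 7 of 14 (Red): { -1 -1/2 | -15/32 -7/16 -3/8 -1/4 0 } = -31/64
edge 8 of 14 (Red): { -1 -1/2 | -31/64 -15/32 -7/16 -3/8 -1/4 0 } = -63/128
edge 9 of 14 (Red): { -1 -1/2 | -63/128 -31/64 -15/32 -7/16 -3/8 -1/4 0 } = -127/256
edge 10 of 14 (Blue): { -1 -1/2 -127/256 | -63/128 -31/64 -15/32 -7/16 -3/8 -1/4 0 } = -253/512
edge 11 of 14 (Red): { -1 -1/2 -127/256 | -253/512 -63/128 -31/64 -15/32 -7/16 -3/8 -1/4 0 } = -507/1024
edge 12 of 14 (Blue): { -1 -1/2 -127/256 -507/1024 | -253/512 -63/128 -31/64 -15/32 -7/16 -3/8 -1/4 0 } = -1013/2048
edge 13 of 14 (Blue): { -1 -1/2 -127/256 -507/1024 -1013/2048 | -253/512 -63/128 -31/64 -15/32 -7/16 -3/8 -1/4 0 } = -2025/4096
edge 14 of 14 (Red): { -1 -1/2 -127/256 -507/1024 -1013/2048 | -2025/4096 -253/512 -63/128 -31/64 -15/32 -7/16 -3/8 -1/4 0 } = -4051/8192

-4051/8192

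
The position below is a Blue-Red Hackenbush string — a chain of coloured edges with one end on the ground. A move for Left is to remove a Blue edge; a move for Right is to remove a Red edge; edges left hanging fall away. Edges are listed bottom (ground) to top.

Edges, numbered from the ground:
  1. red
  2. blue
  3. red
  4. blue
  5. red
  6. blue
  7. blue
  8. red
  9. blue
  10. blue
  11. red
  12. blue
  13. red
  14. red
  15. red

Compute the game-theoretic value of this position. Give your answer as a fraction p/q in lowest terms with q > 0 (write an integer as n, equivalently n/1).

Prefix values for red blue red blue red blue blue red blue blue red blue red red red via {L|R} + simplicity:
r: Left { (no moves) }, Right { 0 } -> simplest -1
rb: Left { -1 }, Right { 0 } -> simplest -1/2
rbr: Left { -1 }, Right { -1/2 0 } -> simplest -3/4
rbrb: Left { -1 -3/4 }, Right { -1/2 0 } -> simplest -5/8
rbrbr: Left { -1 -3/4 }, Right { -5/8 -1/2 0 } -> simplest -11/16
rbrbrb: Left { -1 -3/4 -11/16 }, Right { -5/8 -1/2 0 } -> simplest -21/32
rbrbrbb: Left { -1 -3/4 -11/16 -21/32 }, Right { -5/8 -1/2 0 } -> simplest -41/64
rbrbrbbr: Left { -1 -3/4 -11/16 -21/32 }, Right { -41/64 -5/8 -1/2 0 } -> simplest -83/128
rbrbrbbrb: Left { -1 -3/4 -11/16 -21/32 -83/128 }, Right { -41/64 -5/8 -1/2 0 } -> simplest -165/256
rbrbrbbrbb: Left { -1 -3/4 -11/16 -21/32 -83/128 -165/256 }, Right { -41/64 -5/8 -1/2 0 } -> simplest -329/512
rbrbrbbrbbr: Left { -1 -3/4 -11/16 -21/32 -83/128 -165/256 }, Right { -329/512 -41/64 -5/8 -1/2 0 } -> simplest -659/1024
rbrbrbbrbbrb: Left { -1 -3/4 -11/16 -21/32 -83/128 -165/256 -659/1024 }, Right { -329/512 -41/64 -5/8 -1/2 0 } -> simplest -1317/2048
rbrbrbbrbbrbr: Left { -1 -3/4 -11/16 -21/32 -83/128 -165/256 -659/1024 }, Right { -1317/2048 -329/512 -41/64 -5/8 -1/2 0 } -> simplest -2635/4096
rbrbrbbrbbrbrr: Left { -1 -3/4 -11/16 -21/32 -83/128 -165/256 -659/1024 }, Right { -2635/4096 -1317/2048 -329/512 -41/64 -5/8 -1/2 0 } -> simplest -5271/8192
rbrbrbbrbbrbrrr: Left { -1 -3/4 -11/16 -21/32 -83/128 -165/256 -659/1024 }, Right { -5271/8192 -2635/4096 -1317/2048 -329/512 -41/64 -5/8 -1/2 0 } -> simplest -10543/16384

-10543/16384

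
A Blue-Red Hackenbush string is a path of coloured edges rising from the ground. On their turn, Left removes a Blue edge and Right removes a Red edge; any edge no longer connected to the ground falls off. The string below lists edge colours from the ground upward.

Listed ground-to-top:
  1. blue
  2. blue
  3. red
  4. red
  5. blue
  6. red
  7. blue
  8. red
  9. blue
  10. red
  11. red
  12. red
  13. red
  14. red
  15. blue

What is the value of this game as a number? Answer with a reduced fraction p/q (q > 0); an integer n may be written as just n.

edge 1 of 15 (blue): { 0 | (no moves) } => 1
edge 2 of 15 (blue): { 0; 1 | (no moves) } => 2
edge 3 of 15 (red): { 0; 1 | 2 } => 3/2
edge 4 of 15 (red): { 0; 1 | 3/2; 2 } => 5/4
edge 5 of 15 (blue): { 0; 1; 5/4 | 3/2; 2 } => 11/8
edge 6 of 15 (red): { 0; 1; 5/4 | 11/8; 3/2; 2 } => 21/16
edge 7 of 15 (blue): { 0; 1; 5/4; 21/16 | 11/8; 3/2; 2 } => 43/32
edge 8 of 15 (red): { 0; 1; 5/4; 21/16 | 43/32; 11/8; 3/2; 2 } => 85/64
edge 9 of 15 (blue): { 0; 1; 5/4; 21/16; 85/64 | 43/32; 11/8; 3/2; 2 } => 171/128
edge 10 of 15 (red): { 0; 1; 5/4; 21/16; 85/64 | 171/128; 43/32; 11/8; 3/2; 2 } => 341/256
edge 11 of 15 (red): { 0; 1; 5/4; 21/16; 85/64 | 341/256; 171/128; 43/32; 11/8; 3/2; 2 } => 681/512
edge 12 of 15 (red): { 0; 1; 5/4; 21/16; 85/64 | 681/512; 341/256; 171/128; 43/32; 11/8; 3/2; 2 } => 1361/1024
edge 13 of 15 (red): { 0; 1; 5/4; 21/16; 85/64 | 1361/1024; 681/512; 341/256; 171/128; 43/32; 11/8; 3/2; 2 } => 2721/2048
edge 14 of 15 (red): { 0; 1; 5/4; 21/16; 85/64 | 2721/2048; 1361/1024; 681/512; 341/256; 171/128; 43/32; 11/8; 3/2; 2 } => 5441/4096
edge 15 of 15 (blue): { 0; 1; 5/4; 21/16; 85/64; 5441/4096 | 2721/2048; 1361/1024; 681/512; 341/256; 171/128; 43/32; 11/8; 3/2; 2 } => 10883/8192

10883/8192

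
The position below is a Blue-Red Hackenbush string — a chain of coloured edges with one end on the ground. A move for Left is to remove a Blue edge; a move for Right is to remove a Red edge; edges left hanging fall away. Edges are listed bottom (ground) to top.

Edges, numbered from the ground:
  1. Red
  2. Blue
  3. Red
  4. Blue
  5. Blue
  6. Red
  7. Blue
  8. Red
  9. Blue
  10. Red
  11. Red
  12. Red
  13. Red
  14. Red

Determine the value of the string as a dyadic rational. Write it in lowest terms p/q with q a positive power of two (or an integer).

-4799/8192

edge 1 of 14 (Red): {  | 0 } -> -1
edge 2 of 14 (Blue): { -1 | 0 } -> -1/2
edge 3 of 14 (Red): { -1 | -1/2,0 } -> -3/4
edge 4 of 14 (Blue): { -1,-3/4 | -1/2,0 } -> -5/8
edge 5 of 14 (Blue): { -1,-3/4,-5/8 | -1/2,0 } -> -9/16
edge 6 of 14 (Red): { -1,-3/4,-5/8 | -9/16,-1/2,0 } -> -19/32
edge 7 of 14 (Blue): { -1,-3/4,-5/8,-19/32 | -9/16,-1/2,0 } -> -37/64
edge 8 of 14 (Red): { -1,-3/4,-5/8,-19/32 | -37/64,-9/16,-1/2,0 } -> -75/128
edge 9 of 14 (Blue): { -1,-3/4,-5/8,-19/32,-75/128 | -37/64,-9/16,-1/2,0 } -> -149/256
edge 10 of 14 (Red): { -1,-3/4,-5/8,-19/32,-75/128 | -149/256,-37/64,-9/16,-1/2,0 } -> -299/512
edge 11 of 14 (Red): { -1,-3/4,-5/8,-19/32,-75/128 | -299/512,-149/256,-37/64,-9/16,-1/2,0 } -> -599/1024
edge 12 of 14 (Red): { -1,-3/4,-5/8,-19/32,-75/128 | -599/1024,-299/512,-149/256,-37/64,-9/16,-1/2,0 } -> -1199/2048
edge 13 of 14 (Red): { -1,-3/4,-5/8,-19/32,-75/128 | -1199/2048,-599/1024,-299/512,-149/256,-37/64,-9/16,-1/2,0 } -> -2399/4096
edge 14 of 14 (Red): { -1,-3/4,-5/8,-19/32,-75/128 | -2399/4096,-1199/2048,-599/1024,-299/512,-149/256,-37/64,-9/16,-1/2,0 } -> -4799/8192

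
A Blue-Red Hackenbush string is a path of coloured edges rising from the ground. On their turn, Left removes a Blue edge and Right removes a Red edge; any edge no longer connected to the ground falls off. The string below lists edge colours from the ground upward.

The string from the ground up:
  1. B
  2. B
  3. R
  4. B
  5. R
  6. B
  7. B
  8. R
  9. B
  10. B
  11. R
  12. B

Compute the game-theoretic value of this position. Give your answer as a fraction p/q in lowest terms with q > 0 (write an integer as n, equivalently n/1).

1755/1024

B: Left { 0 }, Right {  } — simplest 1
BB: Left { 0 1 }, Right {  } — simplest 2
BBR: Left { 0 1 }, Right { 2 } — simplest 3/2
BBRB: Left { 0 1 3/2 }, Right { 2 } — simplest 7/4
BBRBR: Left { 0 1 3/2 }, Right { 7/4 2 } — simplest 13/8
BBRBRB: Left { 0 1 3/2 13/8 }, Right { 7/4 2 } — simplest 27/16
BBRBRBB: Left { 0 1 3/2 13/8 27/16 }, Right { 7/4 2 } — simplest 55/32
BBRBRBBR: Left { 0 1 3/2 13/8 27/16 }, Right { 55/32 7/4 2 } — simplest 109/64
BBRBRBBRB: Left { 0 1 3/2 13/8 27/16 109/64 }, Right { 55/32 7/4 2 } — simplest 219/128
BBRBRBBRBB: Left { 0 1 3/2 13/8 27/16 109/64 219/128 }, Right { 55/32 7/4 2 } — simplest 439/256
BBRBRBBRBBR: Left { 0 1 3/2 13/8 27/16 109/64 219/128 }, Right { 439/256 55/32 7/4 2 } — simplest 877/512
BBRBRBBRBBRB: Left { 0 1 3/2 13/8 27/16 109/64 219/128 877/512 }, Right { 439/256 55/32 7/4 2 } — simplest 1755/1024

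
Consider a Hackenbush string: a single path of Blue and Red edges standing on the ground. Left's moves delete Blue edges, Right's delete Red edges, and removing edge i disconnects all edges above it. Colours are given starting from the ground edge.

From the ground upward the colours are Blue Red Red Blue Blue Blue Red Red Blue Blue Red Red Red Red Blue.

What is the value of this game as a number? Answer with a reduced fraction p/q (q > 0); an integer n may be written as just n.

Prefix values for Blue Red Red Blue Blue Blue Red Red Blue Blue Red Red Red Red Blue via {L|R} + simplicity:
B: Left { 0 }, Right { — } — simplest 1
BR: Left { 0 }, Right { 1 } — simplest 1/2
BRR: Left { 0 }, Right { 1/2,1 } — simplest 1/4
BRRB: Left { 0,1/4 }, Right { 1/2,1 } — simplest 3/8
BRRBB: Left { 0,1/4,3/8 }, Right { 1/2,1 } — simplest 7/16
BRRBBB: Left { 0,1/4,3/8,7/16 }, Right { 1/2,1 } — simplest 15/32
BRRBBBR: Left { 0,1/4,3/8,7/16 }, Right { 15/32,1/2,1 } — simplest 29/64
BRRBBBRR: Left { 0,1/4,3/8,7/16 }, Right { 29/64,15/32,1/2,1 } — simplest 57/128
BRRBBBRRB: Left { 0,1/4,3/8,7/16,57/128 }, Right { 29/64,15/32,1/2,1 } — simplest 115/256
BRRBBBRRBB: Left { 0,1/4,3/8,7/16,57/128,115/256 }, Right { 29/64,15/32,1/2,1 } — simplest 231/512
BRRBBBRRBBR: Left { 0,1/4,3/8,7/16,57/128,115/256 }, Right { 231/512,29/64,15/32,1/2,1 } — simplest 461/1024
BRRBBBRRBBRR: Left { 0,1/4,3/8,7/16,57/128,115/256 }, Right { 461/1024,231/512,29/64,15/32,1/2,1 } — simplest 921/2048
BRRBBBRRBBRRR: Left { 0,1/4,3/8,7/16,57/128,115/256 }, Right { 921/2048,461/1024,231/512,29/64,15/32,1/2,1 } — simplest 1841/4096
BRRBBBRRBBRRRR: Left { 0,1/4,3/8,7/16,57/128,115/256 }, Right { 1841/4096,921/2048,461/1024,231/512,29/64,15/32,1/2,1 } — simplest 3681/8192
BRRBBBRRBBRRRRB: Left { 0,1/4,3/8,7/16,57/128,115/256,3681/8192 }, Right { 1841/4096,921/2048,461/1024,231/512,29/64,15/32,1/2,1 } — simplest 7363/16384

7363/16384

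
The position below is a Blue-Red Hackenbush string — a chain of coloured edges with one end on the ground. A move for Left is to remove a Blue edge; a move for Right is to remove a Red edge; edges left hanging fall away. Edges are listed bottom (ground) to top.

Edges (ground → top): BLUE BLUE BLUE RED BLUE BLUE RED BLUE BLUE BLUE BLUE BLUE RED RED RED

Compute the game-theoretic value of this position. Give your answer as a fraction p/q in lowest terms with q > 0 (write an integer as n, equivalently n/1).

11761/4096

B: Left { 0 }, Right { (no moves) } ⇒ simplest 1
BB: Left { 0 1 }, Right { (no moves) } ⇒ simplest 2
BBB: Left { 0 1 2 }, Right { (no moves) } ⇒ simplest 3
BBBR: Left { 0 1 2 }, Right { 3 } ⇒ simplest 5/2
BBBRB: Left { 0 1 2 5/2 }, Right { 3 } ⇒ simplest 11/4
BBBRBB: Left { 0 1 2 5/2 11/4 }, Right { 3 } ⇒ simplest 23/8
BBBRBBR: Left { 0 1 2 5/2 11/4 }, Right { 23/8 3 } ⇒ simplest 45/16
BBBRBBRB: Left { 0 1 2 5/2 11/4 45/16 }, Right { 23/8 3 } ⇒ simplest 91/32
BBBRBBRBB: Left { 0 1 2 5/2 11/4 45/16 91/32 }, Right { 23/8 3 } ⇒ simplest 183/64
BBBRBBRBBB: Left { 0 1 2 5/2 11/4 45/16 91/32 183/64 }, Right { 23/8 3 } ⇒ simplest 367/128
BBBRBBRBBBB: Left { 0 1 2 5/2 11/4 45/16 91/32 183/64 367/128 }, Right { 23/8 3 } ⇒ simplest 735/256
BBBRBBRBBBBB: Left { 0 1 2 5/2 11/4 45/16 91/32 183/64 367/128 735/256 }, Right { 23/8 3 } ⇒ simplest 1471/512
BBBRBBRBBBBBR: Left { 0 1 2 5/2 11/4 45/16 91/32 183/64 367/128 735/256 }, Right { 1471/512 23/8 3 } ⇒ simplest 2941/1024
BBBRBBRBBBBBRR: Left { 0 1 2 5/2 11/4 45/16 91/32 183/64 367/128 735/256 }, Right { 2941/1024 1471/512 23/8 3 } ⇒ simplest 5881/2048
BBBRBBRBBBBBRRR: Left { 0 1 2 5/2 11/4 45/16 91/32 183/64 367/128 735/256 }, Right { 5881/2048 2941/1024 1471/512 23/8 3 } ⇒ simplest 11761/4096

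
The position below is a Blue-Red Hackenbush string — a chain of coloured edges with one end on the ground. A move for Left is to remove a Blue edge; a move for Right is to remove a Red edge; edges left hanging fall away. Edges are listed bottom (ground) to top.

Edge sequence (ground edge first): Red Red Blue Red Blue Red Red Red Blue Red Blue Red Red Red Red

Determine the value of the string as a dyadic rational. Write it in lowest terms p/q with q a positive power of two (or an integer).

Build val(s[:k]) for k = 1..15, string s = Red Red Blue Red Blue Red Red Red Blue Red Blue Red Red Red Red.
edge 1 of 15 (Red): { ∅ | 0 } => -1
edge 2 of 15 (Red): { ∅ | -1, 0 } => -2
edge 3 of 15 (Blue): { -2 | -1, 0 } => -3/2
edge 4 of 15 (Red): { -2 | -3/2, -1, 0 } => -7/4
edge 5 of 15 (Blue): { -2, -7/4 | -3/2, -1, 0 } => -13/8
edge 6 of 15 (Red): { -2, -7/4 | -13/8, -3/2, -1, 0 } => -27/16
edge 7 of 15 (Red): { -2, -7/4 | -27/16, -13/8, -3/2, -1, 0 } => -55/32
edge 8 of 15 (Red): { -2, -7/4 | -55/32, -27/16, -13/8, -3/2, -1, 0 } => -111/64
edge 9 of 15 (Blue): { -2, -7/4, -111/64 | -55/32, -27/16, -13/8, -3/2, -1, 0 } => -221/128
edge 10 of 15 (Red): { -2, -7/4, -111/64 | -221/128, -55/32, -27/16, -13/8, -3/2, -1, 0 } => -443/256
edge 11 of 15 (Blue): { -2, -7/4, -111/64, -443/256 | -221/128, -55/32, -27/16, -13/8, -3/2, -1, 0 } => -885/512
edge 12 of 15 (Red): { -2, -7/4, -111/64, -443/256 | -885/512, -221/128, -55/32, -27/16, -13/8, -3/2, -1, 0 } => -1771/1024
edge 13 of 15 (Red): { -2, -7/4, -111/64, -443/256 | -1771/1024, -885/512, -221/128, -55/32, -27/16, -13/8, -3/2, -1, 0 } => -3543/2048
edge 14 of 15 (Red): { -2, -7/4, -111/64, -443/256 | -3543/2048, -1771/1024, -885/512, -221/128, -55/32, -27/16, -13/8, -3/2, -1, 0 } => -7087/4096
edge 15 of 15 (Red): { -2, -7/4, -111/64, -443/256 | -7087/4096, -3543/2048, -1771/1024, -885/512, -221/128, -55/32, -27/16, -13/8, -3/2, -1, 0 } => -14175/8192

-14175/8192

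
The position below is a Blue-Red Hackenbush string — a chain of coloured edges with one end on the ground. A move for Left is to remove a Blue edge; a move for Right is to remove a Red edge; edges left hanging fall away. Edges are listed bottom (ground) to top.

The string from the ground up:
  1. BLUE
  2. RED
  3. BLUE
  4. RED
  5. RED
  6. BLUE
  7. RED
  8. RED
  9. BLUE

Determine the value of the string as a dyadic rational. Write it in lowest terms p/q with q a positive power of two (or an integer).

147/256

Build value(s[:k]) for k = 1..9, string s = BLUE RED BLUE RED RED BLUE RED RED BLUE.
value_1 [B]  L=[0]  R=[—]  -> 1
value_2 [BR]  L=[0]  R=[1]  -> 1/2
value_3 [BRB]  L=[0,1/2]  R=[1]  -> 3/4
value_4 [BRBR]  L=[0,1/2]  R=[3/4,1]  -> 5/8
value_5 [BRBRR]  L=[0,1/2]  R=[5/8,3/4,1]  -> 9/16
value_6 [BRBRRB]  L=[0,1/2,9/16]  R=[5/8,3/4,1]  -> 19/32
value_7 [BRBRRBR]  L=[0,1/2,9/16]  R=[19/32,5/8,3/4,1]  -> 37/64
value_8 [BRBRRBRR]  L=[0,1/2,9/16]  R=[37/64,19/32,5/8,3/4,1]  -> 73/128
value_9 [BRBRRBRRB]  L=[0,1/2,9/16,73/128]  R=[37/64,19/32,5/8,3/4,1]  -> 147/256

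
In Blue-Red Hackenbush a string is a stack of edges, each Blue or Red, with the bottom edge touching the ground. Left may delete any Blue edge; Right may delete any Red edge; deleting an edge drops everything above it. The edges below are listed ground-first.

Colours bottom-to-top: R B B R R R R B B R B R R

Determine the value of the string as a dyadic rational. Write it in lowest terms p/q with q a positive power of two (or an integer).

-1943/4096

R: Left { ∅ }, Right { 0 } ⇒ simplest -1
RB: Left { -1 }, Right { 0 } ⇒ simplest -1/2
RBB: Left { -1; -1/2 }, Right { 0 } ⇒ simplest -1/4
RBBR: Left { -1; -1/2 }, Right { -1/4; 0 } ⇒ simplest -3/8
RBBRR: Left { -1; -1/2 }, Right { -3/8; -1/4; 0 } ⇒ simplest -7/16
RBBRRR: Left { -1; -1/2 }, Right { -7/16; -3/8; -1/4; 0 } ⇒ simplest -15/32
RBBRRRR: Left { -1; -1/2 }, Right { -15/32; -7/16; -3/8; -1/4; 0 } ⇒ simplest -31/64
RBBRRRRB: Left { -1; -1/2; -31/64 }, Right { -15/32; -7/16; -3/8; -1/4; 0 } ⇒ simplest -61/128
RBBRRRRBB: Left { -1; -1/2; -31/64; -61/128 }, Right { -15/32; -7/16; -3/8; -1/4; 0 } ⇒ simplest -121/256
RBBRRRRBBR: Left { -1; -1/2; -31/64; -61/128 }, Right { -121/256; -15/32; -7/16; -3/8; -1/4; 0 } ⇒ simplest -243/512
RBBRRRRBBRB: Left { -1; -1/2; -31/64; -61/128; -243/512 }, Right { -121/256; -15/32; -7/16; -3/8; -1/4; 0 } ⇒ simplest -485/1024
RBBRRRRBBRBR: Left { -1; -1/2; -31/64; -61/128; -243/512 }, Right { -485/1024; -121/256; -15/32; -7/16; -3/8; -1/4; 0 } ⇒ simplest -971/2048
RBBRRRRBBRBRR: Left { -1; -1/2; -31/64; -61/128; -243/512 }, Right { -971/2048; -485/1024; -121/256; -15/32; -7/16; -3/8; -1/4; 0 } ⇒ simplest -1943/4096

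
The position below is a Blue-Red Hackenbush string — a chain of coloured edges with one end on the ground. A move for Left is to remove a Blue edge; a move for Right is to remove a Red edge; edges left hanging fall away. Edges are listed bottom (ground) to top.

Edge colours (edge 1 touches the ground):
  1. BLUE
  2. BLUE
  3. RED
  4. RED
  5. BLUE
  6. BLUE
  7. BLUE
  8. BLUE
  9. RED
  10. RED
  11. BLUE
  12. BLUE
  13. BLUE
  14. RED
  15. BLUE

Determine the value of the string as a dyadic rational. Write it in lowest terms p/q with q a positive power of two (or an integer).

edge 1 of 15 (BLUE): { 0 | · } -> 1
edge 2 of 15 (BLUE): { 0 1 | · } -> 2
edge 3 of 15 (RED): { 0 1 | 2 } -> 3/2
edge 4 of 15 (RED): { 0 1 | 3/2 2 } -> 5/4
edge 5 of 15 (BLUE): { 0 1 5/4 | 3/2 2 } -> 11/8
edge 6 of 15 (BLUE): { 0 1 5/4 11/8 | 3/2 2 } -> 23/16
edge 7 of 15 (BLUE): { 0 1 5/4 11/8 23/16 | 3/2 2 } -> 47/32
edge 8 of 15 (BLUE): { 0 1 5/4 11/8 23/16 47/32 | 3/2 2 } -> 95/64
edge 9 of 15 (RED): { 0 1 5/4 11/8 23/16 47/32 | 95/64 3/2 2 } -> 189/128
edge 10 of 15 (RED): { 0 1 5/4 11/8 23/16 47/32 | 189/128 95/64 3/2 2 } -> 377/256
edge 11 of 15 (BLUE): { 0 1 5/4 11/8 23/16 47/32 377/256 | 189/128 95/64 3/2 2 } -> 755/512
edge 12 of 15 (BLUE): { 0 1 5/4 11/8 23/16 47/32 377/256 755/512 | 189/128 95/64 3/2 2 } -> 1511/1024
edge 13 of 15 (BLUE): { 0 1 5/4 11/8 23/16 47/32 377/256 755/512 1511/1024 | 189/128 95/64 3/2 2 } -> 3023/2048
edge 14 of 15 (RED): { 0 1 5/4 11/8 23/16 47/32 377/256 755/512 1511/1024 | 3023/2048 189/128 95/64 3/2 2 } -> 6045/4096
edge 15 of 15 (BLUE): { 0 1 5/4 11/8 23/16 47/32 377/256 755/512 1511/1024 6045/4096 | 3023/2048 189/128 95/64 3/2 2 } -> 12091/8192

12091/8192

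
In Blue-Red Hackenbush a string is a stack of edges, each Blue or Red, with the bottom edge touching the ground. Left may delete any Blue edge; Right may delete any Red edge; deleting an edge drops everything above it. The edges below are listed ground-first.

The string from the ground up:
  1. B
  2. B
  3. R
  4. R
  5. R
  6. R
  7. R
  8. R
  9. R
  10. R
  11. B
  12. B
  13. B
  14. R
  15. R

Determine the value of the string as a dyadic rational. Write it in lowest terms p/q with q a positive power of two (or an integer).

8249/8192

step 1: add B to get B; options L={ 0 } R={ ∅ } = 1
step 2: add B to get BB; options L={ 0; 1 } R={ ∅ } = 2
step 3: add R to get BBR; options L={ 0; 1 } R={ 2 } = 3/2
step 4: add R to get BBRR; options L={ 0; 1 } R={ 3/2; 2 } = 5/4
step 5: add R to get BBRRR; options L={ 0; 1 } R={ 5/4; 3/2; 2 } = 9/8
step 6: add R to get BBRRRR; options L={ 0; 1 } R={ 9/8; 5/4; 3/2; 2 } = 17/16
step 7: add R to get BBRRRRR; options L={ 0; 1 } R={ 17/16; 9/8; 5/4; 3/2; 2 } = 33/32
step 8: add R to get BBRRRRRR; options L={ 0; 1 } R={ 33/32; 17/16; 9/8; 5/4; 3/2; 2 } = 65/64
step 9: add R to get BBRRRRRRR; options L={ 0; 1 } R={ 65/64; 33/32; 17/16; 9/8; 5/4; 3/2; 2 } = 129/128
step 10: add R to get BBRRRRRRRR; options L={ 0; 1 } R={ 129/128; 65/64; 33/32; 17/16; 9/8; 5/4; 3/2; 2 } = 257/256
step 11: add B to get BBRRRRRRRRB; options L={ 0; 1; 257/256 } R={ 129/128; 65/64; 33/32; 17/16; 9/8; 5/4; 3/2; 2 } = 515/512
step 12: add B to get BBRRRRRRRRBB; options L={ 0; 1; 257/256; 515/512 } R={ 129/128; 65/64; 33/32; 17/16; 9/8; 5/4; 3/2; 2 } = 1031/1024
step 13: add B to get BBRRRRRRRRBBB; options L={ 0; 1; 257/256; 515/512; 1031/1024 } R={ 129/128; 65/64; 33/32; 17/16; 9/8; 5/4; 3/2; 2 } = 2063/2048
step 14: add R to get BBRRRRRRRRBBBR; options L={ 0; 1; 257/256; 515/512; 1031/1024 } R={ 2063/2048; 129/128; 65/64; 33/32; 17/16; 9/8; 5/4; 3/2; 2 } = 4125/4096
step 15: add R to get BBRRRRRRRRBBBRR; options L={ 0; 1; 257/256; 515/512; 1031/1024 } R={ 4125/4096; 2063/2048; 129/128; 65/64; 33/32; 17/16; 9/8; 5/4; 3/2; 2 } = 8249/8192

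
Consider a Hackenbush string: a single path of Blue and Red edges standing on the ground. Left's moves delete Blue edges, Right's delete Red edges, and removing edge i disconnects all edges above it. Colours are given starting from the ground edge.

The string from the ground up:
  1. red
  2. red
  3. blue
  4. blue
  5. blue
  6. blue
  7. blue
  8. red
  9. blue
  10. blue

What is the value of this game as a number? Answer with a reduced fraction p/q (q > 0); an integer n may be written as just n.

r: Left { ∅ }, Right { 0 } -> simplest -1
rr: Left { ∅ }, Right { -1,0 } -> simplest -2
rrb: Left { -2 }, Right { -1,0 } -> simplest -3/2
rrbb: Left { -2,-3/2 }, Right { -1,0 } -> simplest -5/4
rrbbb: Left { -2,-3/2,-5/4 }, Right { -1,0 } -> simplest -9/8
rrbbbb: Left { -2,-3/2,-5/4,-9/8 }, Right { -1,0 } -> simplest -17/16
rrbbbbb: Left { -2,-3/2,-5/4,-9/8,-17/16 }, Right { -1,0 } -> simplest -33/32
rrbbbbbr: Left { -2,-3/2,-5/4,-9/8,-17/16 }, Right { -33/32,-1,0 } -> simplest -67/64
rrbbbbbrb: Left { -2,-3/2,-5/4,-9/8,-17/16,-67/64 }, Right { -33/32,-1,0 } -> simplest -133/128
rrbbbbbrbb: Left { -2,-3/2,-5/4,-9/8,-17/16,-67/64,-133/128 }, Right { -33/32,-1,0 } -> simplest -265/256

-265/256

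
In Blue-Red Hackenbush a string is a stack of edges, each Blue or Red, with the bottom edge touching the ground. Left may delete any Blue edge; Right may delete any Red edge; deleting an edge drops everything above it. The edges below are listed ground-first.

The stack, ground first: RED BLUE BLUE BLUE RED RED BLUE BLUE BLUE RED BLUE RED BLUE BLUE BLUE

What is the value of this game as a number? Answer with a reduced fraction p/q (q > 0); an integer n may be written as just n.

-3153/16384

Build v(s[:k]) for k = 1..15, string s = RED BLUE BLUE BLUE RED RED BLUE BLUE BLUE RED BLUE RED BLUE BLUE BLUE.
1 of 15 · R · max L −∞ · min R 0 so -1
2 of 15 · RB · max L -1 · min R 0 so -1/2
3 of 15 · RBB · max L -1/2 · min R 0 so -1/4
4 of 15 · RBBB · max L -1/4 · min R 0 so -1/8
5 of 15 · RBBBR · max L -1/4 · min R -1/8 so -3/16
6 of 15 · RBBBRR · max L -1/4 · min R -3/16 so -7/32
7 of 15 · RBBBRRB · max L -7/32 · min R -3/16 so -13/64
8 of 15 · RBBBRRBB · max L -13/64 · min R -3/16 so -25/128
9 of 15 · RBBBRRBBB · max L -25/128 · min R -3/16 so -49/256
10 of 15 · RBBBRRBBBR · max L -25/128 · min R -49/256 so -99/512
11 of 15 · RBBBRRBBBRB · max L -99/512 · min R -49/256 so -197/1024
12 of 15 · RBBBRRBBBRBR · max L -99/512 · min R -197/1024 so -395/2048
13 of 15 · RBBBRRBBBRBRB · max L -395/2048 · min R -197/1024 so -789/4096
14 of 15 · RBBBRRBBBRBRBB · max L -789/4096 · min R -197/1024 so -1577/8192
15 of 15 · RBBBRRBBBRBRBBB · max L -1577/8192 · min R -197/1024 so -3153/16384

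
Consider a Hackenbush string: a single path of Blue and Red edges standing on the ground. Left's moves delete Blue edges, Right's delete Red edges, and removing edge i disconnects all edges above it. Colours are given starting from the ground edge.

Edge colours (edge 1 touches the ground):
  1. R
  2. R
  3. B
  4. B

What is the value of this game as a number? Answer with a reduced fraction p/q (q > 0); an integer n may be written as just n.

1 of 4 · R · max L −∞ · min R 0 so -1
2 of 4 · RR · max L −∞ · min R -1 so -2
3 of 4 · RRB · max L -2 · min R -1 so -3/2
4 of 4 · RRBB · max L -3/2 · min R -1 so -5/4

-5/4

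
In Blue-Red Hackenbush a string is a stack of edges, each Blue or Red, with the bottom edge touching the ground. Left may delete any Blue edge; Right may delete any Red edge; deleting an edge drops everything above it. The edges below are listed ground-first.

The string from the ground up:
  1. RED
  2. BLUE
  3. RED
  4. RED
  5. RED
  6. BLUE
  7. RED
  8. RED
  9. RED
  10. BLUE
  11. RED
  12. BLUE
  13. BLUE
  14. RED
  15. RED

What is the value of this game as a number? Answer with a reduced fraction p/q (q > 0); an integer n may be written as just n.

-15271/16384

Recurse on prefixes of the 15-edge string RED BLUE RED RED RED BLUE RED RED RED BLUE RED BLUE BLUE RED RED:
edge 1 of 15 (RED): {  | 0 } — -1
edge 2 of 15 (BLUE): { -1 | 0 } — -1/2
edge 3 of 15 (RED): { -1 | -1/2; 0 } — -3/4
edge 4 of 15 (RED): { -1 | -3/4; -1/2; 0 } — -7/8
edge 5 of 15 (RED): { -1 | -7/8; -3/4; -1/2; 0 } — -15/16
edge 6 of 15 (BLUE): { -1; -15/16 | -7/8; -3/4; -1/2; 0 } — -29/32
edge 7 of 15 (RED): { -1; -15/16 | -29/32; -7/8; -3/4; -1/2; 0 } — -59/64
edge 8 of 15 (RED): { -1; -15/16 | -59/64; -29/32; -7/8; -3/4; -1/2; 0 } — -119/128
edge 9 of 15 (RED): { -1; -15/16 | -119/128; -59/64; -29/32; -7/8; -3/4; -1/2; 0 } — -239/256
edge 10 of 15 (BLUE): { -1; -15/16; -239/256 | -119/128; -59/64; -29/32; -7/8; -3/4; -1/2; 0 } — -477/512
edge 11 of 15 (RED): { -1; -15/16; -239/256 | -477/512; -119/128; -59/64; -29/32; -7/8; -3/4; -1/2; 0 } — -955/1024
edge 12 of 15 (BLUE): { -1; -15/16; -239/256; -955/1024 | -477/512; -119/128; -59/64; -29/32; -7/8; -3/4; -1/2; 0 } — -1909/2048
edge 13 of 15 (BLUE): { -1; -15/16; -239/256; -955/1024; -1909/2048 | -477/512; -119/128; -59/64; -29/32; -7/8; -3/4; -1/2; 0 } — -3817/4096
edge 14 of 15 (RED): { -1; -15/16; -239/256; -955/1024; -1909/2048 | -3817/4096; -477/512; -119/128; -59/64; -29/32; -7/8; -3/4; -1/2; 0 } — -7635/8192
edge 15 of 15 (RED): { -1; -15/16; -239/256; -955/1024; -1909/2048 | -7635/8192; -3817/4096; -477/512; -119/128; -59/64; -29/32; -7/8; -3/4; -1/2; 0 } — -15271/16384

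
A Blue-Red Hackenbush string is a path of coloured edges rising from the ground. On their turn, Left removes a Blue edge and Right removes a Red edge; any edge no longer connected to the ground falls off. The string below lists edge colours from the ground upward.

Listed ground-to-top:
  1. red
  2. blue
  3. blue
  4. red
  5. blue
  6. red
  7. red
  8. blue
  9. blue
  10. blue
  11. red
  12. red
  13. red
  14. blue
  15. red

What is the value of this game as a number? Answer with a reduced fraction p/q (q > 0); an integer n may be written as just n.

Build G(s[:k]) for k = 1..15, string s = red blue blue red blue red red blue blue blue red red red blue red.
G(r) = { none | 0 } -> -1
G(rb) = { -1 | 0 } -> -1/2
G(rbb) = { -1,-1/2 | 0 } -> -1/4
G(rbbr) = { -1,-1/2 | -1/4,0 } -> -3/8
G(rbbrb) = { -1,-1/2,-3/8 | -1/4,0 } -> -5/16
G(rbbrbr) = { -1,-1/2,-3/8 | -5/16,-1/4,0 } -> -11/32
G(rbbrbrr) = { -1,-1/2,-3/8 | -11/32,-5/16,-1/4,0 } -> -23/64
G(rbbrbrrb) = { -1,-1/2,-3/8,-23/64 | -11/32,-5/16,-1/4,0 } -> -45/128
G(rbbrbrrbb) = { -1,-1/2,-3/8,-23/64,-45/128 | -11/32,-5/16,-1/4,0 } -> -89/256
G(rbbrbrrbbb) = { -1,-1/2,-3/8,-23/64,-45/128,-89/256 | -11/32,-5/16,-1/4,0 } -> -177/512
G(rbbrbrrbbbr) = { -1,-1/2,-3/8,-23/64,-45/128,-89/256 | -177/512,-11/32,-5/16,-1/4,0 } -> -355/1024
G(rbbrbrrbbbrr) = { -1,-1/2,-3/8,-23/64,-45/128,-89/256 | -355/1024,-177/512,-11/32,-5/16,-1/4,0 } -> -711/2048
G(rbbrbrrbbbrrr) = { -1,-1/2,-3/8,-23/64,-45/128,-89/256 | -711/2048,-355/1024,-177/512,-11/32,-5/16,-1/4,0 } -> -1423/4096
G(rbbrbrrbbbrrrb) = { -1,-1/2,-3/8,-23/64,-45/128,-89/256,-1423/4096 | -711/2048,-355/1024,-177/512,-11/32,-5/16,-1/4,0 } -> -2845/8192
G(rbbrbrrbbbrrrbr) = { -1,-1/2,-3/8,-23/64,-45/128,-89/256,-1423/4096 | -2845/8192,-711/2048,-355/1024,-177/512,-11/32,-5/16,-1/4,0 } -> -5691/16384

-5691/16384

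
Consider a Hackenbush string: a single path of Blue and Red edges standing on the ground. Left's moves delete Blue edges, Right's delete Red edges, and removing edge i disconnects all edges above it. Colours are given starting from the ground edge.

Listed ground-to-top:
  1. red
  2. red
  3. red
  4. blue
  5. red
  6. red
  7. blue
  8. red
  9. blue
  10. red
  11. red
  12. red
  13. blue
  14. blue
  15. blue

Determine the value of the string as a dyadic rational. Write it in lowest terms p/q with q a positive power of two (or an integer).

1 of 15 · r · max L −∞ · min R 0 -> -1
2 of 15 · rr · max L −∞ · min R -1 -> -2
3 of 15 · rrr · max L −∞ · min R -2 -> -3
4 of 15 · rrrb · max L -3 · min R -2 -> -5/2
5 of 15 · rrrbr · max L -3 · min R -5/2 -> -11/4
6 of 15 · rrrbrr · max L -3 · min R -11/4 -> -23/8
7 of 15 · rrrbrrb · max L -23/8 · min R -11/4 -> -45/16
8 of 15 · rrrbrrbr · max L -23/8 · min R -45/16 -> -91/32
9 of 15 · rrrbrrbrb · max L -91/32 · min R -45/16 -> -181/64
10 of 15 · rrrbrrbrbr · max L -91/32 · min R -181/64 -> -363/128
11 of 15 · rrrbrrbrbrr · max L -91/32 · min R -363/128 -> -727/256
12 of 15 · rrrbrrbrbrrr · max L -91/32 · min R -727/256 -> -1455/512
13 of 15 · rrrbrrbrbrrrb · max L -1455/512 · min R -727/256 -> -2909/1024
14 of 15 · rrrbrrbrbrrrbb · max L -2909/1024 · min R -727/256 -> -5817/2048
15 of 15 · rrrbrrbrbrrrbbb · max L -5817/2048 · min R -727/256 -> -11633/4096

-11633/4096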